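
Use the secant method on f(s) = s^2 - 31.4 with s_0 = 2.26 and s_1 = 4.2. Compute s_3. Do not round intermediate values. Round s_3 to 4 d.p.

f(s_0) = -26.292400, f(s_1) = -13.760000
s_2 = 4.200000 - (-13.760000)·(4.200000 - 2.260000)/(-13.760000 - (-26.292400)) = 6.330031; f(s_2) = 8.669292
s_3 = 6.330031 - (8.669292)·(6.330031 - 4.200000)/(8.669292 - (-13.760000)) = 5.506739; f(s_3) = -1.075828

5.5067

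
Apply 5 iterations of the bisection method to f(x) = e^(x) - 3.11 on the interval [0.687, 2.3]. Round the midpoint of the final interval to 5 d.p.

1.11545

f(0.687000) = -1.122257, f(2.300000) = 6.864182 (opposite signs)
step 1: m = 1.493500, f(m) = 1.342653 > 0 → root in [0.687000, 1.493500]
step 2: m = 1.090250, f(m) = -0.134982 < 0 → root in [1.090250, 1.493500]
step 3: m = 1.291875, f(m) = 0.529604 > 0 → root in [1.090250, 1.291875]
step 4: m = 1.191063, f(m) = 0.180576 > 0 → root in [1.090250, 1.191063]
step 5: m = 1.140656, f(m) = 0.018821 > 0 → root in [1.090250, 1.140656]
Midpoint of [1.090250, 1.140656] = 1.115453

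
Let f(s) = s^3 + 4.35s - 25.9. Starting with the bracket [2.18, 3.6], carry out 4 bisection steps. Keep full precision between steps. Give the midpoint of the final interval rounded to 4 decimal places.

2.4906

f(2.180000) = -6.056768, f(3.600000) = 36.416000 (opposite signs)
step 1: m = 2.890000, f(m) = 10.809069 > 0 → root in [2.180000, 2.890000]
step 2: m = 2.535000, f(m) = 1.417730 > 0 → root in [2.180000, 2.535000]
step 3: m = 2.357500, f(m) = -2.542347 < 0 → root in [2.357500, 2.535000]
step 4: m = 2.446250, f(m) = -0.620112 < 0 → root in [2.446250, 2.535000]
Midpoint of [2.446250, 2.535000] = 2.490625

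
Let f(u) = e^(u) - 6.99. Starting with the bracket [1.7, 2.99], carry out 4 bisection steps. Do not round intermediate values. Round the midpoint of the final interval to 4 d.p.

1.9822

f(1.700000) = -1.516053, f(2.990000) = 12.895682 (opposite signs)
step 1: m = 2.345000, f(m) = 3.443273 > 0 → root in [1.700000, 2.345000]
step 2: m = 2.022500, f(m) = 0.567194 > 0 → root in [1.700000, 2.022500]
step 3: m = 1.861250, f(m) = -0.558229 < 0 → root in [1.861250, 2.022500]
step 4: m = 1.941875, f(m) = -0.018189 < 0 → root in [1.941875, 2.022500]
Midpoint of [1.941875, 2.022500] = 1.982187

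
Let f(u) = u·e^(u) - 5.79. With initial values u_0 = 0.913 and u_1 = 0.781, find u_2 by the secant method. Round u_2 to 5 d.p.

f(u_0) = -3.514999, f(u_1) = -4.084566
u_2 = 0.781000 - (-4.084566)·(0.781000 - 0.913000)/(-4.084566 - (-3.514999)) = 1.727619; f(u_2) = 3.931722

1.72762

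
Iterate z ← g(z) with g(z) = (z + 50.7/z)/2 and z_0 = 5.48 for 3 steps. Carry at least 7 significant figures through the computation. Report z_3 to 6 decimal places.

7.120394

z_1 = g(5.480000) = 7.365912
z_2 = g(7.365912) = 7.124485
z_3 = g(7.124485) = 7.120394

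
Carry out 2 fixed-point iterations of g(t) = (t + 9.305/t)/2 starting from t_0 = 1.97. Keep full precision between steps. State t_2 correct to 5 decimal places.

t_1 = g(1.970000) = 3.346675
t_2 = g(3.346675) = 3.063523

3.06352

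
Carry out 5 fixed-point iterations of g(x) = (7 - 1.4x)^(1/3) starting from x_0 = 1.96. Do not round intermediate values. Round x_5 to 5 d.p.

1.67043

x_1 = g(1.960000) = 1.620568
x_2 = g(1.620568) = 1.678768
x_3 = g(1.678768) = 1.669075
x_4 = g(1.669075) = 1.670697
x_5 = g(1.670697) = 1.670426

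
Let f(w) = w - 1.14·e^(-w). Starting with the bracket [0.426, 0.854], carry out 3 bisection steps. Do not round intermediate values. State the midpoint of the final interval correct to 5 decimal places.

f(0.426000) = -0.318553, f(0.854000) = 0.368692 (opposite signs)
step 1: m = 0.640000, f(m) = 0.038887 > 0 → root in [0.426000, 0.640000]
step 2: m = 0.533000, f(m) = -0.136000 < 0 → root in [0.533000, 0.640000]
step 3: m = 0.586500, f(m) = -0.047649 < 0 → root in [0.586500, 0.640000]
Midpoint of [0.586500, 0.640000] = 0.613250

0.61325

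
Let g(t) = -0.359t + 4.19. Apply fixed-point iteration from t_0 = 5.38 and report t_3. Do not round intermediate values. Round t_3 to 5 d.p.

2.97688

t_1 = g(5.380000) = 2.258580
t_2 = g(2.258580) = 3.379170
t_3 = g(3.379170) = 2.976878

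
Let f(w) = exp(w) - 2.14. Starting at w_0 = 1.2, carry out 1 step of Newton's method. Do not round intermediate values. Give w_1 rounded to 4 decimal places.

f'(w) = exp(w)
w_0 = 1.200000: f = 1.180117, f' = 3.320117 → w_1 = 1.200000 - (1.180117)/(3.320117) = 0.844556

0.8446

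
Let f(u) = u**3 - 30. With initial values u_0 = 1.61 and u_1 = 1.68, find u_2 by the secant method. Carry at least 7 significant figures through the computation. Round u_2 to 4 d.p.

4.7909

f(u_0) = -25.826719, f(u_1) = -25.258368
u_2 = 1.680000 - (-25.258368)·(1.680000 - 1.610000)/(-25.258368 - (-25.826719)) = 4.790905; f(u_2) = 79.964519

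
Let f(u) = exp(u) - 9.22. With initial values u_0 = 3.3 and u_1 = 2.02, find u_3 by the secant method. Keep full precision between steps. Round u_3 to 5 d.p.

f(u_0) = 17.892639, f(u_1) = -1.681675
u_2 = 2.020000 - (-1.681675)·(2.020000 - 3.300000)/(-1.681675 - (17.892639)) = 2.129968; f(u_2) = -0.805404
u_3 = 2.129968 - (-0.805404)·(2.129968 - 2.020000)/(-0.805404 - (-1.681675)) = 2.231042; f(u_3) = 0.089563

2.23104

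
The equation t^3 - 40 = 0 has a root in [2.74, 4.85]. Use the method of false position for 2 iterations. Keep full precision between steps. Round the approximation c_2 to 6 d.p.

3.339309

False-position update: c = (a·f(b) − b·f(a))/(f(b) − f(a)); replace the endpoint whose sign matches f(c).
f(2.740000) = -19.429176, f(4.850000) = 74.084125
step 1: c = 3.178393, f(c) = -7.891300 < 0 → new bracket [3.178393, 4.850000]
step 2: c = 3.339309, f(c) = -2.763424 < 0 → new bracket [3.339309, 4.850000]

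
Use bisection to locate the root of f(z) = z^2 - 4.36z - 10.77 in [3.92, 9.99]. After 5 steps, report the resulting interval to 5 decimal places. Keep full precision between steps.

[6.00656, 6.19625]

f(3.920000) = -12.494800, f(9.990000) = 45.473700 (opposite signs)
step 1: m = 6.955000, f(m) = 7.278225 > 0 → root in [3.920000, 6.955000]
step 2: m = 5.437500, f(m) = -4.911094 < 0 → root in [5.437500, 6.955000]
step 3: m = 6.196250, f(m) = 0.607864 > 0 → root in [5.437500, 6.196250]
step 4: m = 5.816875, f(m) = -2.295540 < 0 → root in [5.816875, 6.196250]
step 5: m = 6.006562, f(m) = -0.879819 < 0 → root in [6.006562, 6.196250]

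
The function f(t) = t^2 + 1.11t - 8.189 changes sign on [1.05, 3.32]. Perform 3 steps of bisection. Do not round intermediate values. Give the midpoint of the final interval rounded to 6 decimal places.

2.326875

f(1.050000) = -5.921000, f(3.320000) = 6.518600 (opposite signs)
step 1: m = 2.185000, f(m) = -0.989425 < 0 → root in [2.185000, 3.320000]
step 2: m = 2.752500, f(m) = 2.442531 > 0 → root in [2.185000, 2.752500]
step 3: m = 2.468750, f(m) = 0.646039 > 0 → root in [2.185000, 2.468750]
Midpoint of [2.185000, 2.468750] = 2.326875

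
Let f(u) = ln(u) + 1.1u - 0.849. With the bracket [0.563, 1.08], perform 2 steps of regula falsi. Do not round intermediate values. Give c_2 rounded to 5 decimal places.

0.88610

False-position update: c = (a·f(b) − b·f(a))/(f(b) − f(a)); replace the endpoint whose sign matches f(c).
f(0.563000) = -0.804176, f(1.080000) = 0.415961
step 1: c = 0.903748, f(c) = 0.043917 > 0 → new bracket [0.563000, 0.903748]
step 2: c = 0.886103, f(c) = 0.004790 > 0 → new bracket [0.563000, 0.886103]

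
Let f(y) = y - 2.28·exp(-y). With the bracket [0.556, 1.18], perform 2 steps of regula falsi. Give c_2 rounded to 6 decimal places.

0.916066

f(0.556000) = -0.751577, f(1.180000) = 0.479404
step 1: c = 0.936984, f(c) = 0.043662 > 0 → new bracket [0.556000, 0.936984]
step 2: c = 0.916066, f(c) = 0.003861 > 0 → new bracket [0.556000, 0.916066]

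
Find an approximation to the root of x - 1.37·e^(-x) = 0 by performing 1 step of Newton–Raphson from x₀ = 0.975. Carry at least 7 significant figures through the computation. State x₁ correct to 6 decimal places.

f'(x) = 1 + 1.37·e^(-x)
x_0 = 0.975000: f = 0.458246, f' = 1.516754 → x_1 = 0.975000 - (0.458246)/(1.516754) = 0.672877

0.672877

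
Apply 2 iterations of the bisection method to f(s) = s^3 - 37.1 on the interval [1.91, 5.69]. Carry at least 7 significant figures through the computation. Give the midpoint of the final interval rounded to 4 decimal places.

f(1.910000) = -30.132129, f(5.690000) = 147.120009 (opposite signs)
step 1: m = 3.800000, f(m) = 17.772000 > 0 → root in [1.910000, 3.800000]
step 2: m = 2.855000, f(m) = -13.828824 < 0 → root in [2.855000, 3.800000]
Midpoint of [2.855000, 3.800000] = 3.327500

3.3275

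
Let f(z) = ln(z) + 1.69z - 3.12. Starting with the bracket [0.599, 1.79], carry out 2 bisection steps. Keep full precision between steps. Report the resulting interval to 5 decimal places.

[1.49225, 1.79000]

f(0.599000) = -2.620184, f(1.790000) = 0.487316 (opposite signs)
step 1: m = 1.194500, f(m) = -0.923567 < 0 → root in [1.194500, 1.790000]
step 2: m = 1.492250, f(m) = -0.197812 < 0 → root in [1.492250, 1.790000]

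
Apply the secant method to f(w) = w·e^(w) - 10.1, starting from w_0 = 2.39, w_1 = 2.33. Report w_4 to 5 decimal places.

1.75930

f(w_0) = 15.983251, f(w_1) = 13.847604
w_2 = 2.330000 - (13.847604)·(2.330000 - 2.390000)/(13.847604 - (15.983251)) = 1.940958; f(w_2) = 3.419589
w_3 = 1.940958 - (3.419589)·(1.940958 - 2.330000)/(3.419589 - (13.847604)) = 1.813382; f(w_3) = 1.018115
w_4 = 1.813382 - (1.018115)·(1.813382 - 1.940958)/(1.018115 - (3.419589)) = 1.759296; f(w_4) = 0.118597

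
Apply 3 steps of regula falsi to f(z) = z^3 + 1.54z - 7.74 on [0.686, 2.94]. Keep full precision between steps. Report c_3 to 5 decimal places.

1.60733

False-position update: c = (a·f(b) − b·f(a))/(f(b) − f(a)); replace the endpoint whose sign matches f(c).
f(0.686000) = -6.360731, f(2.940000) = 22.199784
step 1: c = 1.187990, f(c) = -4.233862 < 0 → new bracket [1.187990, 2.940000]
step 2: c = 1.468608, f(c) = -2.310834 < 0 → new bracket [1.468608, 2.940000]
step 3: c = 1.607329, f(c) = -1.112164 < 0 → new bracket [1.607329, 2.940000]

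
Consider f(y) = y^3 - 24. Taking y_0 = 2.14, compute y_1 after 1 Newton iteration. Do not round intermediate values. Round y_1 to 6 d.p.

f'(y) = 3y^2
y_0 = 2.140000: f = -14.199656, f' = 13.738800 → y_1 = 2.140000 - (-14.199656)/(13.738800) = 3.173544

3.173544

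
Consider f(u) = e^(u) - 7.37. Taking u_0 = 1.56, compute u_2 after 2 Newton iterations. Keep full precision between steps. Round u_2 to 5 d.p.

Newton update: u ← u − f(u)/f'(u).
f'(u) = e^(u)
u_0 = 1.560000: f = -2.611179, f' = 4.758821 → u_1 = 1.560000 - (-2.611179)/(4.758821) = 2.108703
u_1 = 2.108703: f = 0.867549, f' = 8.237549 → u_2 = 2.108703 - (0.867549)/(8.237549) = 2.003386

2.00339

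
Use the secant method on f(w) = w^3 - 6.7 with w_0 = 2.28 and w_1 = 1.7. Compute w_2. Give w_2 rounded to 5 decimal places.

Secant update: w_(k+1) = w_k − f(w_k)·(w_k − w_(k-1))/(f(w_k) − f(w_(k-1))).
f(w_0) = 5.152352, f(w_1) = -1.787000
w_2 = 1.700000 - (-1.787000)·(1.700000 - 2.280000)/(-1.787000 - (5.152352)) = 1.849360; f(w_2) = -0.374946

1.84936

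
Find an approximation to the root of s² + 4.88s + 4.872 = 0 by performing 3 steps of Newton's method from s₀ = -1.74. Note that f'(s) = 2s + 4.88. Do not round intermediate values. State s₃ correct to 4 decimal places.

-1.4000

Newton update: s ← s − f(s)/f'(s).
s_0 = -1.740000: f = -0.591600, f' = 1.400000 → s_1 = -1.740000 - (-0.591600)/(1.400000) = -1.317429
s_1 = -1.317429: f = 0.178567, f' = 2.245143 → s_2 = -1.317429 - (0.178567)/(2.245143) = -1.396963
s_2 = -1.396963: f = 0.006326, f' = 2.086074 → s_3 = -1.396963 - (0.006326)/(2.086074) = -1.399996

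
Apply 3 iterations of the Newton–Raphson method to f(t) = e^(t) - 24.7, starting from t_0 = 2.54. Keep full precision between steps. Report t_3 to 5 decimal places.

f'(t) = e^(t)
t_0 = 2.540000: f = -12.020329, f' = 12.679671 → t_1 = 2.540000 - (-12.020329)/(12.679671) = 3.488000
t_1 = 3.488000: f = 8.020444, f' = 32.720444 → t_2 = 3.488000 - (8.020444)/(32.720444) = 3.242880
t_2 = 3.242880: f = 0.907360, f' = 25.607360 → t_3 = 3.242880 - (0.907360)/(25.607360) = 3.207446

3.20745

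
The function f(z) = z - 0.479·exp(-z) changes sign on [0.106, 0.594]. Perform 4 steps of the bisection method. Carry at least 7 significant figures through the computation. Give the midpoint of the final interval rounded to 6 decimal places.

f(0.106000) = -0.324824, f(0.594000) = 0.329537 (opposite signs)
step 1: m = 0.350000, f(m) = 0.012454 > 0 → root in [0.106000, 0.350000]
step 2: m = 0.228000, f(m) = -0.153344 < 0 → root in [0.228000, 0.350000]
step 3: m = 0.289000, f(m) = -0.069777 < 0 → root in [0.289000, 0.350000]
step 4: m = 0.319500, f(m) = -0.028499 < 0 → root in [0.319500, 0.350000]
Midpoint of [0.319500, 0.350000] = 0.334750

0.334750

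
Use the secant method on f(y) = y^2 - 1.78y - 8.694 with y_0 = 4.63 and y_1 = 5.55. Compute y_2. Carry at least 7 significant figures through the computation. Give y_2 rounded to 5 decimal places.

4.09411

f(y_0) = 4.501500, f(y_1) = 12.229500
y_2 = 5.550000 - (12.229500)·(5.550000 - 4.630000)/(12.229500 - (4.501500)) = 4.094107; f(y_2) = 0.780203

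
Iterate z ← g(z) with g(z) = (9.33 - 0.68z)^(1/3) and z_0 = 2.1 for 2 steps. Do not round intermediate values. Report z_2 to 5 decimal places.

1.99796

z_1 = g(2.100000) = 1.991800
z_2 = g(1.991800) = 1.997963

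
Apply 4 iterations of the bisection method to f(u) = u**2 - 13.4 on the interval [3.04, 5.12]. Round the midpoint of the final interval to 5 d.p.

3.62500

f(3.040000) = -4.158400, f(5.120000) = 12.814400 (opposite signs)
step 1: m = 4.080000, f(m) = 3.246400 > 0 → root in [3.040000, 4.080000]
step 2: m = 3.560000, f(m) = -0.726400 < 0 → root in [3.560000, 4.080000]
step 3: m = 3.820000, f(m) = 1.192400 > 0 → root in [3.560000, 3.820000]
step 4: m = 3.690000, f(m) = 0.216100 > 0 → root in [3.560000, 3.690000]
Midpoint of [3.560000, 3.690000] = 3.625000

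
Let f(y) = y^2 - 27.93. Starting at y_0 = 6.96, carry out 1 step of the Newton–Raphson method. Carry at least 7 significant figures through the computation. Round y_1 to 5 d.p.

f'(y) = 2y
y_0 = 6.960000: f = 20.511600, f' = 13.920000 → y_1 = 6.960000 - (20.511600)/(13.920000) = 5.486466

5.48647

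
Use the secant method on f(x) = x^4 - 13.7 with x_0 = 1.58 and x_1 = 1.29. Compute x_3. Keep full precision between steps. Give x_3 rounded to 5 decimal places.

1.76904

f(x_0) = -7.467987, f(x_1) = -10.930771
x_2 = 1.290000 - (-10.930771)·(1.290000 - 1.580000)/(-10.930771 - (-7.467987)) = 2.205426; f(x_2) = 9.957573
x_3 = 2.205426 - (9.957573)·(2.205426 - 1.290000)/(9.957573 - (-10.930771)) = 1.769038; f(x_3) = -3.906253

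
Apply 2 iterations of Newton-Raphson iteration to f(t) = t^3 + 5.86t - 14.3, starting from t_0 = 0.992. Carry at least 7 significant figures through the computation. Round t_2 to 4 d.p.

f'(t) = 3t^2 + 5.86
t_0 = 0.992000: f = -7.510689, f' = 8.812192 → t_1 = 0.992000 - (-7.510689)/(8.812192) = 1.844306
t_1 = 1.844306: f = 2.780983, f' = 16.064399 → t_2 = 1.844306 - (2.780983)/(16.064399) = 1.671192

1.6712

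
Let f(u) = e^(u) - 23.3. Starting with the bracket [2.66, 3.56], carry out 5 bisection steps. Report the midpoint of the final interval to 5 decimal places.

f(2.660000) = -9.003711, f(3.560000) = 11.863197 (opposite signs)
step 1: m = 3.110000, f(m) = -0.878956 < 0 → root in [3.110000, 3.560000]
step 2: m = 3.335000, f(m) = 4.778383 > 0 → root in [3.110000, 3.335000]
step 3: m = 3.222500, f(m) = 1.790769 > 0 → root in [3.110000, 3.222500]
step 4: m = 3.166250, f(m) = 0.418373 > 0 → root in [3.110000, 3.166250]
step 5: m = 3.138125, f(m) = -0.239412 < 0 → root in [3.138125, 3.166250]
Midpoint of [3.138125, 3.166250] = 3.152188

3.15219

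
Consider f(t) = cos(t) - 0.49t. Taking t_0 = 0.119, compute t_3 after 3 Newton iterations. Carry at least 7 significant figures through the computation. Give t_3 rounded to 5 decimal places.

f'(t) = -sin(t) - 0.49
t_0 = 0.119000: f = 0.934618, f' = -0.608719 → t_1 = 0.119000 - (0.934618)/(-0.608719) = 1.654384
t_1 = 1.654384: f = -0.894138, f' = -1.486509 → t_2 = 1.654384 - (-0.894138)/(-1.486509) = 1.052882
t_2 = 1.052882: f = -0.020843, f' = -1.358853 → t_3 = 1.052882 - (-0.020843)/(-1.358853) = 1.037543

1.03754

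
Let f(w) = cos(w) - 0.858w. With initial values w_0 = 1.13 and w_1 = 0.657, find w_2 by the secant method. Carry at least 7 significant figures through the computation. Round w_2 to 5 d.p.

f(w_0) = -0.542880, f(w_1) = 0.228122
w_2 = 0.657000 - (0.228122)·(0.657000 - 1.130000)/(0.228122 - (-0.542880)) = 0.796950; f(w_2) = 0.015108

0.79695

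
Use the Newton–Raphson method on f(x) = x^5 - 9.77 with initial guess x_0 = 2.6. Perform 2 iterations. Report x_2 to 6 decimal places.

f'(x) = 5x^4
x_0 = 2.600000: f = 109.043760, f' = 228.488000 → x_1 = 2.600000 - (109.043760)/(228.488000) = 2.122759
x_1 = 2.122759: f = 33.332635, f' = 101.525014 → x_2 = 2.122759 - (33.332635)/(101.525014) = 1.794440

1.794440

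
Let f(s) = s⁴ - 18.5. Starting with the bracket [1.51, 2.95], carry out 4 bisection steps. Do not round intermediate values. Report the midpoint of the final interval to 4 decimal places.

f(1.510000) = -13.301144, f(2.950000) = 57.233506 (opposite signs)
step 1: m = 2.230000, f(m) = 6.229734 > 0 → root in [1.510000, 2.230000]
step 2: m = 1.870000, f(m) = -6.271690 < 0 → root in [1.870000, 2.230000]
step 3: m = 2.050000, f(m) = -0.838994 < 0 → root in [2.050000, 2.230000]
step 4: m = 2.140000, f(m) = 2.472736 > 0 → root in [2.050000, 2.140000]
Midpoint of [2.050000, 2.140000] = 2.095000

2.0950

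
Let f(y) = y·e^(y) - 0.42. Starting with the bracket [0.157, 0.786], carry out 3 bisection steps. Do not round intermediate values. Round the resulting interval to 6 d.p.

f(0.157000) = -0.236311, f(0.786000) = 1.304956 (opposite signs)
step 1: m = 0.471500, f(m) = 0.335530 > 0 → root in [0.157000, 0.471500]
step 2: m = 0.314250, f(m) = 0.010281 > 0 → root in [0.157000, 0.314250]
step 3: m = 0.235625, f(m) = -0.121770 < 0 → root in [0.235625, 0.314250]

[0.235625, 0.314250]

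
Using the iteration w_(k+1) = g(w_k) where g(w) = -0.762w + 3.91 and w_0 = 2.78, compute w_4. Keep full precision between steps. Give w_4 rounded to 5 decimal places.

2.40819

w_1 = g(2.780000) = 1.791640
w_2 = g(1.791640) = 2.544770
w_3 = g(2.544770) = 1.970885
w_4 = g(1.970885) = 2.408186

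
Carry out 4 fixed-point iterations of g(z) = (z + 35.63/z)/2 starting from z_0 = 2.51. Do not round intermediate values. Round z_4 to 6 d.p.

z_1 = g(2.510000) = 8.352610
z_2 = g(8.352610) = 6.309171
z_3 = g(6.309171) = 5.978253
z_4 = g(5.978253) = 5.969094

5.969094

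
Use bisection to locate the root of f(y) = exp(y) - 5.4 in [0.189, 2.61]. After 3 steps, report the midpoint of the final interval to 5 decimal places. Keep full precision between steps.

1.55081

f(0.189000) = -4.191959, f(2.610000) = 8.199051 (opposite signs)
step 1: m = 1.399500, f(m) = -1.346827 < 0 → root in [1.399500, 2.610000]
step 2: m = 2.004750, f(m) = 2.024238 > 0 → root in [1.399500, 2.004750]
step 3: m = 1.702125, f(m) = 0.085592 > 0 → root in [1.399500, 1.702125]
Midpoint of [1.399500, 1.702125] = 1.550813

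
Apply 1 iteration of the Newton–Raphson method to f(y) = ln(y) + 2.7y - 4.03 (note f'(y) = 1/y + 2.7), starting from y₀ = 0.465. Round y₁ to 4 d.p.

Newton update: y ← y − f(y)/f'(y).
y_0 = 0.465000: f = -3.540218, f' = 4.850538 → y_1 = 0.465000 - (-3.540218)/(4.850538) = 1.194861

1.1949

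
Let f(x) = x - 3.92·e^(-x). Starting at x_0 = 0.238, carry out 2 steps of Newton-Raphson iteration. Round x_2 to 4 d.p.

f'(x) = 1 + 3.92·e^(-x)
x_0 = 0.238000: f = -2.851755, f' = 4.089755 → x_1 = 0.238000 - (-2.851755)/(4.089755) = 0.935292
x_1 = 0.935292: f = -0.603194, f' = 2.538487 → x_2 = 0.935292 - (-0.603194)/(2.538487) = 1.172912

1.1729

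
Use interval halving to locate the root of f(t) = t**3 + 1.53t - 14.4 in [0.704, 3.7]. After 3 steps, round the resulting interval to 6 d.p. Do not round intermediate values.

f(0.704000) = -12.973966, f(3.700000) = 41.914000 (opposite signs)
step 1: m = 2.202000, f(m) = -0.353874 < 0 → root in [2.202000, 3.700000]
step 2: m = 2.951000, f(m) = 15.813521 > 0 → root in [2.202000, 2.951000]
step 3: m = 2.576500, f(m) = 6.645760 > 0 → root in [2.202000, 2.576500]

[2.202000, 2.576500]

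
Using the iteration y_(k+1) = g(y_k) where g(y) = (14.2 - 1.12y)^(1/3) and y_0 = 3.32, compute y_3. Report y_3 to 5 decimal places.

2.26720

y_1 = g(3.320000) = 2.188480
y_2 = g(2.188480) = 2.273347
y_3 = g(2.273347) = 2.267200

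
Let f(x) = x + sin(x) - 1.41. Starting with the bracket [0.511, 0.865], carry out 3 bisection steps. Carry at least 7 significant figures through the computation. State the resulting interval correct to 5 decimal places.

f(0.511000) = -0.409950, f(0.865000) = 0.216095 (opposite signs)
step 1: m = 0.688000, f(m) = -0.087007 < 0 → root in [0.688000, 0.865000]
step 2: m = 0.776500, f(m) = 0.067287 > 0 → root in [0.688000, 0.776500]
step 3: m = 0.732250, f(m) = -0.009205 < 0 → root in [0.732250, 0.776500]

[0.73225, 0.77650]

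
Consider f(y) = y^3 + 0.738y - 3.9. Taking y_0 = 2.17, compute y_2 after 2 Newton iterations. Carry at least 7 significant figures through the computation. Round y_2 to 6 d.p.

1.443946

f'(y) = 3y^2 + 0.738
y_0 = 2.170000: f = 7.919773, f' = 14.864700 → y_1 = 2.170000 - (7.919773)/(14.864700) = 1.637209
y_1 = 1.637209: f = 1.696726, f' = 8.779363 → y_2 = 1.637209 - (1.696726)/(8.779363) = 1.443946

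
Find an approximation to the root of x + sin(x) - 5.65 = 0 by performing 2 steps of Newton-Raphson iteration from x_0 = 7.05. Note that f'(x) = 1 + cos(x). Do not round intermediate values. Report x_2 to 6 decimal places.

5.965684

x_0 = 7.050000: f = 2.093845, f' = 1.720124 → x_1 = 7.050000 - (2.093845)/(1.720124) = 5.832736
x_1 = 5.832736: f = -0.252633, f' = 1.900252 → x_2 = 5.832736 - (-0.252633)/(1.900252) = 5.965684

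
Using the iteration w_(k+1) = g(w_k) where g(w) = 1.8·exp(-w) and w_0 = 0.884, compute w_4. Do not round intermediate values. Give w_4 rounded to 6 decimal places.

0.837619

w_1 = g(0.884000) = 0.743629
w_2 = g(0.743629) = 0.855694
w_3 = g(0.855694) = 0.764978
w_4 = g(0.764978) = 0.837619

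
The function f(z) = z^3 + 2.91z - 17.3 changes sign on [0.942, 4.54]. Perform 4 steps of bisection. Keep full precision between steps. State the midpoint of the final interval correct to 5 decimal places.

f(0.942000) = -13.722883, f(4.540000) = 89.488064 (opposite signs)
step 1: m = 2.741000, f(m) = 11.269665 > 0 → root in [0.942000, 2.741000]
step 2: m = 1.841500, f(m) = -5.696483 < 0 → root in [1.841500, 2.741000]
step 3: m = 2.291250, f(m) = 1.396203 > 0 → root in [1.841500, 2.291250]
step 4: m = 2.066375, f(m) = -2.463622 < 0 → root in [2.066375, 2.291250]
Midpoint of [2.066375, 2.291250] = 2.178812

2.17881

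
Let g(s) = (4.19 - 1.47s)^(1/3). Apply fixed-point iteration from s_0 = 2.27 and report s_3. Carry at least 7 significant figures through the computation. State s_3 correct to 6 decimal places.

s_1 = g(2.270000) = 0.948418
s_2 = g(0.948418) = 1.408759
s_3 = g(1.408759) = 1.284455

1.284455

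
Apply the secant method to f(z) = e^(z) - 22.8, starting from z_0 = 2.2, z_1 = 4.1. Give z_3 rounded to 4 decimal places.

2.9484

f(z_0) = -13.774987, f(z_1) = 37.540288
z_2 = 4.100000 - (37.540288)·(4.100000 - 2.200000)/(37.540288 - (-13.774987)) = 2.710033; f(z_2) = -7.770231
z_3 = 2.710033 - (-7.770231)·(2.710033 - 4.100000)/(-7.770231 - (37.540288)) = 2.948396; f(z_3) = -3.724665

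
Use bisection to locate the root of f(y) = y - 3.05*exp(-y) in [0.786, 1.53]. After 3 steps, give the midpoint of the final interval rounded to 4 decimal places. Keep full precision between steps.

f(0.786000) = -0.603775, f(1.530000) = 0.869566 (opposite signs)
step 1: m = 1.158000, f(m) = 0.199953 > 0 → root in [0.786000, 1.158000]
step 2: m = 0.972000, f(m) = -0.181893 < 0 → root in [0.972000, 1.158000]
step 3: m = 1.065000, f(m) = 0.013580 > 0 → root in [0.972000, 1.065000]
Midpoint of [0.972000, 1.065000] = 1.018500

1.0185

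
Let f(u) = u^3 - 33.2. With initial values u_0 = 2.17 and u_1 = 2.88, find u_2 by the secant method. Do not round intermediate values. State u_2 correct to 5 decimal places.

3.36367

Secant update: u_(k+1) = u_k − f(u_k)·(u_k − u_(k-1))/(f(u_k) − f(u_(k-1))).
f(u_0) = -22.981687, f(u_1) = -9.312128
u_2 = 2.880000 - (-9.312128)·(2.880000 - 2.170000)/(-9.312128 - (-22.981687)) = 3.363674; f(u_2) = 4.857628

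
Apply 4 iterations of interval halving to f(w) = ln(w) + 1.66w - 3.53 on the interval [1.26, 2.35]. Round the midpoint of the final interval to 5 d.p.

1.77094

f(1.260000) = -1.207288, f(2.350000) = 1.225415 (opposite signs)
step 1: m = 1.805000, f(m) = 0.056861 > 0 → root in [1.260000, 1.805000]
step 2: m = 1.532500, f(m) = -0.559150 < 0 → root in [1.532500, 1.805000]
step 3: m = 1.668750, f(m) = -0.247800 < 0 → root in [1.668750, 1.805000]
step 4: m = 1.736875, f(m) = -0.094700 < 0 → root in [1.736875, 1.805000]
Midpoint of [1.736875, 1.805000] = 1.770938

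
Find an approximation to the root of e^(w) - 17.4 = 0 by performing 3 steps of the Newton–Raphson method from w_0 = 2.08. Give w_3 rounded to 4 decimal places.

Newton update: w ← w − f(w)/f'(w).
f'(w) = e^(w)
w_0 = 2.080000: f = -9.395531, f' = 8.004469 → w_1 = 2.080000 - (-9.395531)/(8.004469) = 3.253786
w_1 = 3.253786: f = 8.488159, f' = 25.888159 → w_2 = 3.253786 - (8.488159)/(25.888159) = 2.925908
w_2 = 2.925908: f = 1.251147, f' = 18.651147 → w_3 = 2.925908 - (1.251147)/(18.651147) = 2.858826

2.8588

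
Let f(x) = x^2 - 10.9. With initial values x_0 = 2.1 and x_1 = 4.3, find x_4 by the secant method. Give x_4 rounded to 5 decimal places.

3.30226

Secant update: x_(k+1) = x_k − f(x_k)·(x_k − x_(k-1))/(f(x_k) − f(x_(k-1))).
f(x_0) = -6.490000, f(x_1) = 7.590000
x_2 = 4.300000 - (7.590000)·(4.300000 - 2.100000)/(7.590000 - (-6.490000)) = 3.114063; f(x_2) = -1.202615
x_3 = 3.114063 - (-1.202615)·(3.114063 - 4.300000)/(-1.202615 - (7.590000)) = 3.276270; f(x_3) = -0.166056
x_4 = 3.276270 - (-0.166056)·(3.276270 - 3.114063)/(-0.166056 - (-1.202615)) = 3.302255; f(x_4) = 0.004890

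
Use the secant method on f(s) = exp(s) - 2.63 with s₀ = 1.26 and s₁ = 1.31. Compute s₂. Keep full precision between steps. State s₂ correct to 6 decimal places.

1.012307

Secant update: s_(k+1) = s_k − f(s_k)·(s_k − s_(k-1))/(f(s_k) − f(s_(k-1))).
f(s_0) = 0.895421, f(s_1) = 1.076174
s_2 = 1.310000 - (1.076174)·(1.310000 - 1.260000)/(1.076174 - (0.895421)) = 1.012307; f(s_2) = 0.121942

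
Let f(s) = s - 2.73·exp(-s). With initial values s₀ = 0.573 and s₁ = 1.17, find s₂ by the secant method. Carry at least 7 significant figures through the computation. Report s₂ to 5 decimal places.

f(s_0) = -0.966260, f(s_1) = 0.322698
s_2 = 1.170000 - (0.322698)·(1.170000 - 0.573000)/(0.322698 - (-0.966260)) = 1.020538; f(s_2) = 0.036642

1.02054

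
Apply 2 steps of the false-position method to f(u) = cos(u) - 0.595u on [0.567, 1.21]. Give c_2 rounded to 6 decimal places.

f(0.567000) = 0.506151, f(1.210000) = -0.366931
step 1: c = 0.939766, f(c) = 0.030816 > 0 → new bracket [0.939766, 1.210000]
step 2: c = 0.960703, f(c) = 0.001326 > 0 → new bracket [0.960703, 1.210000]

0.960703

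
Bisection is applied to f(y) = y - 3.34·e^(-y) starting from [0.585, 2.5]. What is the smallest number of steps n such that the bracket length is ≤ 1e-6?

21

Initial width b − a = 2.5 − 0.585 = 1.915000.
After n steps the width is (b−a)/2^n; need (b−a)/2^n ≤ 1e-6.
So n ≥ log₂(1.915000/1e-6) = log₂(1915000.0000) ≈ 20.8689.
Hence n = 21.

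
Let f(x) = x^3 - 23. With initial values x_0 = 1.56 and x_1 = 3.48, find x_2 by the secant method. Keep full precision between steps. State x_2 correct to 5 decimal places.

Secant update: x_(k+1) = x_k − f(x_k)·(x_k − x_(k-1))/(f(x_k) − f(x_(k-1))).
f(x_0) = -19.203584, f(x_1) = 19.144192
x_2 = 3.480000 - (19.144192)·(3.480000 - 1.560000)/(19.144192 - (-19.203584)) = 2.521487; f(x_2) = -6.968650

2.52149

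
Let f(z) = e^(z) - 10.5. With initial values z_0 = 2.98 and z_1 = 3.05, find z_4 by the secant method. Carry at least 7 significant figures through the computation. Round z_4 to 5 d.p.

2.35598

f(z_0) = 9.187817, f(z_1) = 10.615344
z_2 = 3.050000 - (10.615344)·(3.050000 - 2.980000)/(10.615344 - (9.187817)) = 2.529468; f(z_2) = 2.046828
z_3 = 2.529468 - (2.046828)·(2.529468 - 3.050000)/(2.046828 - (10.615344)) = 2.405124; f(z_3) = 0.579808
z_4 = 2.405124 - (0.579808)·(2.405124 - 2.529468)/(0.579808 - (2.046828)) = 2.355980; f(z_4) = 0.048464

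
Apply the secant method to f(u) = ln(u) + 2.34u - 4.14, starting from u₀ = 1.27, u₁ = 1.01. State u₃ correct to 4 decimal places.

1.5743

f(u_0) = -0.929183, f(u_1) = -1.766650
u_2 = 1.010000 - (-1.766650)·(1.010000 - 1.270000)/(-1.766650 - (-0.929183)) = 1.558474; f(u_2) = -0.049463
u_3 = 1.558474 - (-0.049463)·(1.558474 - 1.010000)/(-0.049463 - (-1.766650)) = 1.574273; f(u_3) = -0.002408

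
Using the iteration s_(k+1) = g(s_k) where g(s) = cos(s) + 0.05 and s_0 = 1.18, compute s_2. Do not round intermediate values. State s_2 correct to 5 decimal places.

s_1 = g(1.180000) = 0.430925
s_2 = g(0.430925) = 0.958580

0.95858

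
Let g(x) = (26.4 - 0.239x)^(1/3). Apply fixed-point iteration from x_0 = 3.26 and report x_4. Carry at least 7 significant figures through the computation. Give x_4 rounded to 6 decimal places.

x_1 = g(3.260000) = 2.948025
x_2 = g(2.948025) = 2.950883
x_3 = g(2.950883) = 2.950856
x_4 = g(2.950856) = 2.950857

2.950857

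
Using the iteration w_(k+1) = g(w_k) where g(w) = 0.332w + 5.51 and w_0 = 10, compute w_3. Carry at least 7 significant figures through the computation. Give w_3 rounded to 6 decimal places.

w_1 = g(10.000000) = 8.830000
w_2 = g(8.830000) = 8.441560
w_3 = g(8.441560) = 8.312598

8.312598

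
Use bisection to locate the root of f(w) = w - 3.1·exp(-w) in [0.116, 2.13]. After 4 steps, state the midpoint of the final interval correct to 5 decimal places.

1.06006

f(0.116000) = -2.644473, f(2.130000) = 1.761604 (opposite signs)
step 1: m = 1.123000, f(m) = 0.114562 > 0 → root in [0.116000, 1.123000]
step 2: m = 0.619500, f(m) = -1.048962 < 0 → root in [0.619500, 1.123000]
step 3: m = 0.871250, f(m) = -0.425877 < 0 → root in [0.871250, 1.123000]
step 4: m = 0.997125, f(m) = -0.146585 < 0 → root in [0.997125, 1.123000]
Midpoint of [0.997125, 1.123000] = 1.060062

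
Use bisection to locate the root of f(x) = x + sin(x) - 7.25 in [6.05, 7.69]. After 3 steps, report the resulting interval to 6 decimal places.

[6.665000, 6.870000]

f(6.050000) = -1.431078, f(7.690000) = 1.426585 (opposite signs)
step 1: m = 6.870000, f(m) = 0.173711 > 0 → root in [6.050000, 6.870000]
step 2: m = 6.460000, f(m) = -0.614105 < 0 → root in [6.460000, 6.870000]
step 3: m = 6.665000, f(m) = -0.212395 < 0 → root in [6.665000, 6.870000]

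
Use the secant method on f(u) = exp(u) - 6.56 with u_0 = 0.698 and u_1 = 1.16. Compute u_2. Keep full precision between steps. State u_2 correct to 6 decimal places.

2.479239

f(u_0) = -4.550271, f(u_1) = -3.370067
u_2 = 1.160000 - (-3.370067)·(1.160000 - 0.698000)/(-3.370067 - (-4.550271)) = 2.479239; f(u_2) = 5.372177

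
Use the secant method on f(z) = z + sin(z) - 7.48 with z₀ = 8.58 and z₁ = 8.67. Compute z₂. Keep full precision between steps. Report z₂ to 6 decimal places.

Secant update: z_(k+1) = z_k − f(z_k)·(z_k − z_(k-1))/(f(z_k) − f(z_(k-1))).
f(z_0) = 1.847824, f(z_1) = 1.875127
z_2 = 8.670000 - (1.875127)·(8.670000 - 8.580000)/(1.875127 - (1.847824)) = 2.488994; f(z_2) = -4.383753

2.488994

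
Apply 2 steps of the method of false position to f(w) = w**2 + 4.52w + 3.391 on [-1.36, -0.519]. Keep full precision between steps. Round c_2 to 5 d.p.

False-position update: c = (a·f(b) − b·f(a))/(f(b) − f(a)); replace the endpoint whose sign matches f(c).
f(-1.360000) = -0.906600, f(-0.519000) = 1.314481
step 1: c = -1.016721, f(c) = -0.170857 < 0 → new bracket [-1.016721, -0.519000]
step 2: c = -0.959469, f(c) = -0.025218 < 0 → new bracket [-0.959469, -0.519000]

-0.95947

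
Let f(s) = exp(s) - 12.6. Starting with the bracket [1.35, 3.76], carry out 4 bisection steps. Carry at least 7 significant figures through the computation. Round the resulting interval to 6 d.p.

f(1.350000) = -8.742574, f(3.760000) = 30.348426 (opposite signs)
step 1: m = 2.555000, f(m) = 0.271300 > 0 → root in [1.350000, 2.555000]
step 2: m = 1.952500, f(m) = -5.553719 < 0 → root in [1.952500, 2.555000]
step 3: m = 2.253750, f(m) = -3.076618 < 0 → root in [2.253750, 2.555000]
step 4: m = 2.404375, f(m) = -1.528492 < 0 → root in [2.404375, 2.555000]

[2.404375, 2.555000]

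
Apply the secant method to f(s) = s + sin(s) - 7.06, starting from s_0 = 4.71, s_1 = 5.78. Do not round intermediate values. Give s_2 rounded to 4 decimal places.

f(s_0) = -3.349997, f(s_1) = -1.762218
s_2 = 5.780000 - (-1.762218)·(5.780000 - 4.710000)/(-1.762218 - (-3.349997)) = 6.967555; f(s_2) = 0.539739

6.9676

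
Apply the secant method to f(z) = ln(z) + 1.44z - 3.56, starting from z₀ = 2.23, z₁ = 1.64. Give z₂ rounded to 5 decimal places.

1.99888

f(z_0) = 0.453202, f(z_1) = -0.703704
z_2 = 1.640000 - (-0.703704)·(1.640000 - 2.230000)/(-0.703704 - (0.453202)) = 1.998876; f(z_2) = 0.010966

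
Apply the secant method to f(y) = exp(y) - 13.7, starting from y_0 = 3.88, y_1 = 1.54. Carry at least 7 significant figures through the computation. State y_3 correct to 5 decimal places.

3.04661

f(y_0) = 34.724215, f(y_1) = -9.035410
y_2 = 1.540000 - (-9.035410)·(1.540000 - 3.880000)/(-9.035410 - (34.724215)) = 2.023159; f(y_2) = -6.137823
y_3 = 2.023159 - (-6.137823)·(2.023159 - 1.540000)/(-6.137823 - (-9.035410)) = 3.046613; f(y_3) = 7.343939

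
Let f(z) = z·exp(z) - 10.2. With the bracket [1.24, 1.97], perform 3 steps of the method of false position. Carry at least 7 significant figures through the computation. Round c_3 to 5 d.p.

1.75662

False-position update: c = (a·f(b) − b·f(a))/(f(b) − f(a)); replace the endpoint whose sign matches f(c).
f(1.240000) = -5.915039, f(1.970000) = 3.926233
step 1: c = 1.678762, f(c) = -1.203649 < 0 → new bracket [1.678762, 1.970000]
step 2: c = 1.747097, f(c) = -0.175298 < 0 → new bracket [1.747097, 1.970000]
step 3: c = 1.756624, f(c) = -0.024151 < 0 → new bracket [1.756624, 1.970000]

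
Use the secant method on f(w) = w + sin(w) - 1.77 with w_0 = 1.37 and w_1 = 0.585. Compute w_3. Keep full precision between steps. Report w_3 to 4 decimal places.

0.9574

f(w_0) = 0.579908, f(w_1) = -0.632801
w_2 = 0.585000 - (-0.632801)·(0.585000 - 1.370000)/(-0.632801 - (0.579908)) = 0.994619; f(w_2) = 0.063170
w_3 = 0.994619 - (0.063170)·(0.994619 - 0.585000)/(0.063170 - (-0.632801)) = 0.957440; f(w_3) = 0.005160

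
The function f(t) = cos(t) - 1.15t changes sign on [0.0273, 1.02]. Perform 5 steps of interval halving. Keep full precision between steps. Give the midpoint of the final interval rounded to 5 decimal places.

f(0.027300) = 0.968232, f(1.020000) = -0.649634 (opposite signs)
step 1: m = 0.523650, f(m) = 0.263802 > 0 → root in [0.523650, 1.020000]
step 2: m = 0.771825, f(m) = -0.170960 < 0 → root in [0.523650, 0.771825]
step 3: m = 0.647738, f(m) = 0.052553 > 0 → root in [0.647738, 0.771825]
step 4: m = 0.709781, f(m) = -0.057744 < 0 → root in [0.647738, 0.709781]
step 5: m = 0.678759, f(m) = -0.002221 < 0 → root in [0.647738, 0.678759]
Midpoint of [0.647738, 0.678759] = 0.663248

0.66325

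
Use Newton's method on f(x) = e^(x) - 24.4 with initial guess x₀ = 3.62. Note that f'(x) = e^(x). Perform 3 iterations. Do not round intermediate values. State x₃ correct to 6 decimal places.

Newton update: x ← x − f(x)/f'(x).
x_0 = 3.620000: f = 12.937568, f' = 37.337568 → x_1 = 3.620000 - (12.937568)/(37.337568) = 3.273497
x_1 = 3.273497: f = 2.003519, f' = 26.403519 → x_2 = 3.273497 - (2.003519)/(26.403519) = 3.197617
x_2 = 3.197617: f = 0.074128, f' = 24.474128 → x_3 = 3.197617 - (0.074128)/(24.474128) = 3.194588

3.194588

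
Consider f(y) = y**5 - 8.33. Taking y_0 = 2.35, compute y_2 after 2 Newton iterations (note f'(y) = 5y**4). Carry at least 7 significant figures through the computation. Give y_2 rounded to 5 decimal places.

Newton update: y ← y − f(y)/f'(y).
y_0 = 2.350000: f = 63.340315, f' = 152.490031 → y_1 = 2.350000 - (63.340315)/(152.490031) = 1.934627
y_1 = 1.934627: f = 18.771023, f' = 70.042002 → y_2 = 1.934627 - (18.771023)/(70.042002) = 1.666630

1.66663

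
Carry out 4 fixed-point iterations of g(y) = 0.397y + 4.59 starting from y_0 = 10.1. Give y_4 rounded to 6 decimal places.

7.673745

y_1 = g(10.100000) = 8.599700
y_2 = g(8.599700) = 8.004081
y_3 = g(8.004081) = 7.767620
y_4 = g(7.767620) = 7.673745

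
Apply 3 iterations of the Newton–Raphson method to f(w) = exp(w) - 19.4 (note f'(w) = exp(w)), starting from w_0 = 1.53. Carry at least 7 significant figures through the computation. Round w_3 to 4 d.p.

3.2938

Newton update: w ← w − f(w)/f'(w).
w_0 = 1.530000: f = -14.781823, f' = 4.618177 → w_1 = 1.530000 - (-14.781823)/(4.618177) = 4.730792
w_1 = 4.730792: f = 93.985322, f' = 113.385322 → w_2 = 4.730792 - (93.985322)/(113.385322) = 3.901890
w_2 = 3.901890: f = 30.095905, f' = 49.495905 → w_3 = 3.901890 - (30.095905)/(49.495905) = 3.293842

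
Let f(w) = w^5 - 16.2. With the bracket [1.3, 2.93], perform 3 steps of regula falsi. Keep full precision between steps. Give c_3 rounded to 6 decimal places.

1.539418

f(1.300000) = -12.487070, f(2.930000) = 199.742488
step 1: c = 1.395905, f(c) = -10.899954 < 0 → new bracket [1.395905, 2.930000]
step 2: c = 1.475289, f(c) = -9.211478 < 0 → new bracket [1.475289, 2.930000]
step 3: c = 1.539418, f(c) = -7.554645 < 0 → new bracket [1.539418, 2.930000]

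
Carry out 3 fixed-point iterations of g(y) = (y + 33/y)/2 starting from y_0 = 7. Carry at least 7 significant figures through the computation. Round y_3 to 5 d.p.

y_1 = g(7.000000) = 5.857143
y_2 = g(5.857143) = 5.745645
y_3 = g(5.745645) = 5.744563

5.74456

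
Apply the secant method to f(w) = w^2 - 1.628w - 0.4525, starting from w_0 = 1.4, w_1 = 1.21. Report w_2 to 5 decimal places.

2.18585

f(w_0) = -0.771700, f(w_1) = -0.958280
w_2 = 1.210000 - (-0.958280)·(1.210000 - 1.400000)/(-0.958280 - (-0.771700)) = 2.185845; f(w_2) = 0.766863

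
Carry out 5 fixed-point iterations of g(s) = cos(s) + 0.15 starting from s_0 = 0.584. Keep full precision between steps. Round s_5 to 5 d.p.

0.87367

s_1 = g(0.584000) = 0.984264
s_2 = g(0.984264) = 0.703476
s_3 = g(0.703476) = 0.912598
s_4 = g(0.912598) = 0.761693
s_5 = g(0.761693) = 0.873669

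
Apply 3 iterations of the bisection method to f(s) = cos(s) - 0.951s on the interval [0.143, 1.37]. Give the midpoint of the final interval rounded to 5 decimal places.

0.83319

f(0.143000) = 0.853800, f(1.370000) = -1.103420 (opposite signs)
step 1: m = 0.756500, f(m) = 0.007811 > 0 → root in [0.756500, 1.370000]
step 2: m = 1.063250, f(m) = -0.525116 < 0 → root in [0.756500, 1.063250]
step 3: m = 0.909875, f(m) = -0.251447 < 0 → root in [0.756500, 0.909875]
Midpoint of [0.756500, 0.909875] = 0.833187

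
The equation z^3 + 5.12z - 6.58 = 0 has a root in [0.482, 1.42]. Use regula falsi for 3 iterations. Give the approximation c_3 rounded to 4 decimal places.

f(0.482000) = -4.000180, f(1.420000) = 3.553688
step 1: c = 0.978722, f(c) = -0.631433 < 0 → new bracket [0.978722, 1.420000]
step 2: c = 1.045300, f(c) = -0.085918 < 0 → new bracket [1.045300, 1.420000]
step 3: c = 1.054145, f(c) = -0.011389 < 0 → new bracket [1.054145, 1.420000]

1.0541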